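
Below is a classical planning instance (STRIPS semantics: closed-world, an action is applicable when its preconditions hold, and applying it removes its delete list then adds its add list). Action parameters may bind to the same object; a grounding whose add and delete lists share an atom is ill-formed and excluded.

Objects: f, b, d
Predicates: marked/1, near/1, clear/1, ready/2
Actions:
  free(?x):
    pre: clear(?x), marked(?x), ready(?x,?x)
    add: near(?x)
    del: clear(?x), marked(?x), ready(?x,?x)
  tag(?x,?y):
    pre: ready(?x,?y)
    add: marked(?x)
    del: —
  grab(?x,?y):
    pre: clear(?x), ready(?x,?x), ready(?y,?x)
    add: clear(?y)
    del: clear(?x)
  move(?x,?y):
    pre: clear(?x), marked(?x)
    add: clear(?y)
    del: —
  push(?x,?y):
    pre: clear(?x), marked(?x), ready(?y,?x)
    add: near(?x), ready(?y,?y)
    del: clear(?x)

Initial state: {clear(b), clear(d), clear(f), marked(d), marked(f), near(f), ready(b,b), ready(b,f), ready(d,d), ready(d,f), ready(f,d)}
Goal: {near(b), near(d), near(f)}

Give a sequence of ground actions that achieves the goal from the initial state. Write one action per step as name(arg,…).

free(d); tag(b,f); free(b)

1. free(d)  →  {clear(b), clear(f), marked(f), near(d), near(f), ready(b,b), ready(b,f), ready(d,f), ready(f,d)}
2. tag(b,f)  →  {clear(b), clear(f), marked(b), marked(f), near(d), near(f), ready(b,b), ready(b,f), ready(d,f), ready(f,d)}
3. free(b)  →  {clear(f), marked(f), near(b), near(d), near(f), ready(b,f), ready(d,f), ready(f,d)}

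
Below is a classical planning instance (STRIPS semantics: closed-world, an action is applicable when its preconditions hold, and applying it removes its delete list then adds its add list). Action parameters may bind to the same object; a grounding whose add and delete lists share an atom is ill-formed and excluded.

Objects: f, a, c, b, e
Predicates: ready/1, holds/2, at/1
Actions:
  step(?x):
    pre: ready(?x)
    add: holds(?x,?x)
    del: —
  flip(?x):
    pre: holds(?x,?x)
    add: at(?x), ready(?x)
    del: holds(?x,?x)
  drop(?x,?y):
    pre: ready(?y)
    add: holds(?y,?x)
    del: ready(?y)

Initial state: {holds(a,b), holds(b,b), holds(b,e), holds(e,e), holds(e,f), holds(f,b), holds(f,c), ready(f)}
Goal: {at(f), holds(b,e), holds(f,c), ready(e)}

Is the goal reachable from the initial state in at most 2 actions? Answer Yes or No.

No

1. step(f)  →  {holds(a,b), holds(b,b), holds(b,e), holds(e,e), holds(e,f), holds(f,b), holds(f,c), holds(f,f), ready(f)}
2. flip(f)  →  {at(f), holds(a,b), holds(b,b), holds(b,e), holds(e,e), holds(e,f), holds(f,b), holds(f,c), ready(f)}
3. flip(e)  →  {at(e), at(f), holds(a,b), holds(b,b), holds(b,e), holds(e,f), holds(f,b), holds(f,c), ready(e), ready(f)}
optimal plan length = 3; 3 > 2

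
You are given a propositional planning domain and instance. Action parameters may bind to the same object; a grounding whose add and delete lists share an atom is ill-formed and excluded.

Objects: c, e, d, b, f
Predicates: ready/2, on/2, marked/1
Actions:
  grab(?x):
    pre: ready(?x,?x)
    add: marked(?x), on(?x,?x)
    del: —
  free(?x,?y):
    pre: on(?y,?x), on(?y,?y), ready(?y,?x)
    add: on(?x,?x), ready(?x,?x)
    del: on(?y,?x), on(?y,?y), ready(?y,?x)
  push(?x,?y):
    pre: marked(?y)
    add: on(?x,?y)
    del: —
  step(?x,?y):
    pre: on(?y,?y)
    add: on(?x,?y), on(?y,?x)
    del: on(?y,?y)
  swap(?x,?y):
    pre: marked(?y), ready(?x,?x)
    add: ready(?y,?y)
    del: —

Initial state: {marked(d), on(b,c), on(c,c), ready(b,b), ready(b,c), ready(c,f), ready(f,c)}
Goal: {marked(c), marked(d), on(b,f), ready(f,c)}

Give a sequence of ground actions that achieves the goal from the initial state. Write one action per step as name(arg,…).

1. grab(b)  →  {marked(b), marked(d), on(b,b), on(b,c), on(c,c), ready(b,b), ready(b,c), ready(c,f), ready(f,c)}
2. free(c,b)  →  {marked(b), marked(d), on(c,c), ready(b,b), ready(c,c), ready(c,f), ready(f,c)}
3. grab(c)  →  {marked(b), marked(c), marked(d), on(c,c), ready(b,b), ready(c,c), ready(c,f), ready(f,c)}
4. grab(b)  →  {marked(b), marked(c), marked(d), on(b,b), on(c,c), ready(b,b), ready(c,c), ready(c,f), ready(f,c)}
5. step(f,b)  →  {marked(b), marked(c), marked(d), on(b,f), on(c,c), on(f,b), ready(b,b), ready(c,c), ready(c,f), ready(f,c)}

grab(b); free(c,b); grab(c); grab(b); step(f,b)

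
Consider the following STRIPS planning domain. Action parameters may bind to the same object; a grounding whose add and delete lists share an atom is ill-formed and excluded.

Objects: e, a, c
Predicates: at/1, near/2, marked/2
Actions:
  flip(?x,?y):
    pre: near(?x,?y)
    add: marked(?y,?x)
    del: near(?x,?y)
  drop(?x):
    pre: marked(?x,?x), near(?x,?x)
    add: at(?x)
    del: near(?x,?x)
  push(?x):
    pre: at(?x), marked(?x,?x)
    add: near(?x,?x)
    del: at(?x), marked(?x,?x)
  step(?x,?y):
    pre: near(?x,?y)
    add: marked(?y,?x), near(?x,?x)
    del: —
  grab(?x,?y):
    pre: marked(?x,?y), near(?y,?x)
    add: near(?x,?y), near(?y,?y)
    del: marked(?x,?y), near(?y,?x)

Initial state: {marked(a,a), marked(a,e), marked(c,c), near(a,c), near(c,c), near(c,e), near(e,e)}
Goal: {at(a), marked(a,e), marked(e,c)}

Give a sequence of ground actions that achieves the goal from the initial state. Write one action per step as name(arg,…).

flip(c,e); step(a,c); drop(a)

1. flip(c,e)  →  {marked(a,a), marked(a,e), marked(c,c), marked(e,c), near(a,c), near(c,c), near(e,e)}
2. step(a,c)  →  {marked(a,a), marked(a,e), marked(c,a), marked(c,c), marked(e,c), near(a,a), near(a,c), near(c,c), near(e,e)}
3. drop(a)  →  {at(a), marked(a,a), marked(a,e), marked(c,a), marked(c,c), marked(e,c), near(a,c), near(c,c), near(e,e)}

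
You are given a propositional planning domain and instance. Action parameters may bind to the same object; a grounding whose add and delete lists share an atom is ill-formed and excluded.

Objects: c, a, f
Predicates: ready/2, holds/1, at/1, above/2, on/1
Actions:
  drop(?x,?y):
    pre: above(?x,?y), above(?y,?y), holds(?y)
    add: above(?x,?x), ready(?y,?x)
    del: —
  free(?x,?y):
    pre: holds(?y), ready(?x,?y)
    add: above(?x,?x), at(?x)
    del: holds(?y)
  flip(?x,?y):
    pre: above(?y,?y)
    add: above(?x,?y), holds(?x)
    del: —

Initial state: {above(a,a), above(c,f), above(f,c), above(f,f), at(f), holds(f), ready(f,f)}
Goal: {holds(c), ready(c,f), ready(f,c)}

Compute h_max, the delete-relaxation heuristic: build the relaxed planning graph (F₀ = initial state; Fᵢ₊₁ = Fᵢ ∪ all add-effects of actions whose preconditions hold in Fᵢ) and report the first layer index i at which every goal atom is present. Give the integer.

F0 = init (7 atoms)
F1 = F0 ∪ {above(a,f), above(c,a), above(c,c), above(f,a), holds(a), holds(c), ready(f,c)}  (14 atoms)
F2 = F1 ∪ {above(a,c), ready(a,a), ready(a,c), ready(a,f), ready(c,c), ready(c,f), ready(f,a)}  (21 atoms)
goal ⊆ F2  ⇒  h_max = 2

2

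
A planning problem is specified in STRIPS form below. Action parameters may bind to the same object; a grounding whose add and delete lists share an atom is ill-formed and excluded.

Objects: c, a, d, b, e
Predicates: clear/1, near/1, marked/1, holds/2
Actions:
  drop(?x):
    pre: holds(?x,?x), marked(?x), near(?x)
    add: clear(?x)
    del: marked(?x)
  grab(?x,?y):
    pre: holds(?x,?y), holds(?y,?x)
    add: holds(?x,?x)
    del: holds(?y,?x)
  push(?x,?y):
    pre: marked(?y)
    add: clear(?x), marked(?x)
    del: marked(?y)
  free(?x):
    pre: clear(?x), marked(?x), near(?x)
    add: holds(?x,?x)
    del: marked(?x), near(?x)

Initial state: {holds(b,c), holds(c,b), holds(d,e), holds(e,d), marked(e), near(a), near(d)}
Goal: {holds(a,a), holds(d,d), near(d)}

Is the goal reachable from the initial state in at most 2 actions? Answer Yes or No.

No

1. grab(d,e)  →  {holds(b,c), holds(c,b), holds(d,d), holds(d,e), marked(e), near(a), near(d)}
2. push(a,e)  →  {clear(a), holds(b,c), holds(c,b), holds(d,d), holds(d,e), marked(a), near(a), near(d)}
3. free(a)  →  {clear(a), holds(a,a), holds(b,c), holds(c,b), holds(d,d), holds(d,e), near(d)}
optimal plan length = 3; 3 > 2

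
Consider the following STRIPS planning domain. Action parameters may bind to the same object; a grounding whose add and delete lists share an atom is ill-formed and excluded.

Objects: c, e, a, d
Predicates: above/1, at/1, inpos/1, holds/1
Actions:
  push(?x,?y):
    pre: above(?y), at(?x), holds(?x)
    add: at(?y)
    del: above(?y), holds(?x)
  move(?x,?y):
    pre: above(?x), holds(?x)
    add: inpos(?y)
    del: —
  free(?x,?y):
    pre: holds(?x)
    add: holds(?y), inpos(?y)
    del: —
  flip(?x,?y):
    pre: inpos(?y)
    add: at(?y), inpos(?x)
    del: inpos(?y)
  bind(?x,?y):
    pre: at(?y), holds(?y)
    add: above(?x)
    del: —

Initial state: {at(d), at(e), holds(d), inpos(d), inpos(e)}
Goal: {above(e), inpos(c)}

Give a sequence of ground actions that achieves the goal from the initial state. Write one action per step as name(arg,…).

free(d,c); bind(e,d)

1. free(d,c)  →  {at(d), at(e), holds(c), holds(d), inpos(c), inpos(d), inpos(e)}
2. bind(e,d)  →  {above(e), at(d), at(e), holds(c), holds(d), inpos(c), inpos(d), inpos(e)}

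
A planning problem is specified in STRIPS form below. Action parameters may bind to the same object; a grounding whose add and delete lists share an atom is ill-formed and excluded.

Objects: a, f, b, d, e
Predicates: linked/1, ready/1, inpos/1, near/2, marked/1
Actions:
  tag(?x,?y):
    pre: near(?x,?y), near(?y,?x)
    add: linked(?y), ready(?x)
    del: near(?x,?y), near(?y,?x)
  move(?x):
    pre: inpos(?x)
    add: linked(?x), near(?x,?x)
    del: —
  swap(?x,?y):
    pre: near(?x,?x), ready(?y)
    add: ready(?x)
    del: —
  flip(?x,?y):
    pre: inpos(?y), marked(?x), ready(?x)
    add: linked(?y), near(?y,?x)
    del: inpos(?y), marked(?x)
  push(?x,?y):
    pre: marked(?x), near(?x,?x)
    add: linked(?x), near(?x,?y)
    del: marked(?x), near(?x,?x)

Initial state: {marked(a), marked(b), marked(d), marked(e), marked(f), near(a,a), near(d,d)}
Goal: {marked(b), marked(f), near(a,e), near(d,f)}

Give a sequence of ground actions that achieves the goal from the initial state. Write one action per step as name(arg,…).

1. push(a,e)  →  {linked(a), marked(b), marked(d), marked(e), marked(f), near(a,e), near(d,d)}
2. push(d,f)  →  {linked(a), linked(d), marked(b), marked(e), marked(f), near(a,e), near(d,f)}

push(a,e); push(d,f)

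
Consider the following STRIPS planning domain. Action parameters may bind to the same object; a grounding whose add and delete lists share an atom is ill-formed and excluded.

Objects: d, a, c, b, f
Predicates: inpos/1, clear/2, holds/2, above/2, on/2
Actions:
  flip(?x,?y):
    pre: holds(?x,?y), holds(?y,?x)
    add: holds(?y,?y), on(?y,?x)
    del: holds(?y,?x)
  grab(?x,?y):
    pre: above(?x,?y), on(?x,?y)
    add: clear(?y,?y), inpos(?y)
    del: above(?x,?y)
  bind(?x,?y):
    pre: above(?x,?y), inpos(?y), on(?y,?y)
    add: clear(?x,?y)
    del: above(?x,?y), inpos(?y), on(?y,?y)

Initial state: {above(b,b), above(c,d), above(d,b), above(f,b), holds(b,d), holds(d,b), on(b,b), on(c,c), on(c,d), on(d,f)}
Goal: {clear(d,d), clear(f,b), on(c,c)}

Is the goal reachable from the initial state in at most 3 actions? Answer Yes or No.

1. grab(c,d)  →  {above(b,b), above(d,b), above(f,b), clear(d,d), holds(b,d), holds(d,b), inpos(d), on(b,b), on(c,c), on(c,d), on(d,f)}
2. grab(b,b)  →  {above(d,b), above(f,b), clear(b,b), clear(d,d), holds(b,d), holds(d,b), inpos(b), inpos(d), on(b,b), on(c,c), on(c,d), on(d,f)}
3. bind(f,b)  →  {above(d,b), clear(b,b), clear(d,d), clear(f,b), holds(b,d), holds(d,b), inpos(d), on(c,c), on(c,d), on(d,f)}
optimal plan length = 3; 3 ≤ 3

Yes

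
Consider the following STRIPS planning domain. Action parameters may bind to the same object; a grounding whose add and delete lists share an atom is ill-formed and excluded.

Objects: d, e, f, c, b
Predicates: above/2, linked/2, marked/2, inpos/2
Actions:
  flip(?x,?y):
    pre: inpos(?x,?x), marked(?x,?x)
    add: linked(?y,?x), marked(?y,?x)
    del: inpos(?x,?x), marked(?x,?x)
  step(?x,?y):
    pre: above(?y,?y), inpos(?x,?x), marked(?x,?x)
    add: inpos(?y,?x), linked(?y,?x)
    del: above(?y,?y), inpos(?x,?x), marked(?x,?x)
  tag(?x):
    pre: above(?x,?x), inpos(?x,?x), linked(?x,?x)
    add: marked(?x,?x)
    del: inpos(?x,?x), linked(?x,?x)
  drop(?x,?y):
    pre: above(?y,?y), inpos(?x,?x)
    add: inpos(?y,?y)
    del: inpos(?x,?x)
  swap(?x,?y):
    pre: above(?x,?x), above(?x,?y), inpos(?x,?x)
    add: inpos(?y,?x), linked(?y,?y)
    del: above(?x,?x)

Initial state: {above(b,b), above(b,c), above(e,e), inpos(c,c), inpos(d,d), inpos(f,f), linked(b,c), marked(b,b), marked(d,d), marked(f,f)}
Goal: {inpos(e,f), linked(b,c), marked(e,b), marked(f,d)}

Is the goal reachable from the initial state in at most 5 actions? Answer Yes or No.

1. flip(d,f)  →  {above(b,b), above(b,c), above(e,e), inpos(c,c), inpos(f,f), linked(b,c), linked(f,d), marked(b,b), marked(f,d), marked(f,f)}
2. step(f,e)  →  {above(b,b), above(b,c), inpos(c,c), inpos(e,f), linked(b,c), linked(e,f), linked(f,d), marked(b,b), marked(f,d)}
3. drop(c,b)  →  {above(b,b), above(b,c), inpos(b,b), inpos(e,f), linked(b,c), linked(e,f), linked(f,d), marked(b,b), marked(f,d)}
4. flip(b,e)  →  {above(b,b), above(b,c), inpos(e,f), linked(b,c), linked(e,b), linked(e,f), linked(f,d), marked(e,b), marked(f,d)}
optimal plan length = 4; 4 ≤ 5

Yes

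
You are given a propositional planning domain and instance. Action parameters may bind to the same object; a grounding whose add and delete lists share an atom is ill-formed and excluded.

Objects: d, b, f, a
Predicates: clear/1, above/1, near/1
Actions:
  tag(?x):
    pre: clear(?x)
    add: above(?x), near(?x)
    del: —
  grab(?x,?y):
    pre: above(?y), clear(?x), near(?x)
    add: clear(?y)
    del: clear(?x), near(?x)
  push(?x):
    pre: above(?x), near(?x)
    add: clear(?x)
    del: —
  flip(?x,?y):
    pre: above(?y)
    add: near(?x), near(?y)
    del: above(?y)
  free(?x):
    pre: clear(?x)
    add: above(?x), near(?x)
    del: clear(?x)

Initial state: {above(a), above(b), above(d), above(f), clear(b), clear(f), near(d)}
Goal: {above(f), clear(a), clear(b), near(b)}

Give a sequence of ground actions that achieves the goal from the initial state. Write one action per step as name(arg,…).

flip(f,b); grab(f,a)

1. flip(f,b)  →  {above(a), above(d), above(f), clear(b), clear(f), near(b), near(d), near(f)}
2. grab(f,a)  →  {above(a), above(d), above(f), clear(a), clear(b), near(b), near(d)}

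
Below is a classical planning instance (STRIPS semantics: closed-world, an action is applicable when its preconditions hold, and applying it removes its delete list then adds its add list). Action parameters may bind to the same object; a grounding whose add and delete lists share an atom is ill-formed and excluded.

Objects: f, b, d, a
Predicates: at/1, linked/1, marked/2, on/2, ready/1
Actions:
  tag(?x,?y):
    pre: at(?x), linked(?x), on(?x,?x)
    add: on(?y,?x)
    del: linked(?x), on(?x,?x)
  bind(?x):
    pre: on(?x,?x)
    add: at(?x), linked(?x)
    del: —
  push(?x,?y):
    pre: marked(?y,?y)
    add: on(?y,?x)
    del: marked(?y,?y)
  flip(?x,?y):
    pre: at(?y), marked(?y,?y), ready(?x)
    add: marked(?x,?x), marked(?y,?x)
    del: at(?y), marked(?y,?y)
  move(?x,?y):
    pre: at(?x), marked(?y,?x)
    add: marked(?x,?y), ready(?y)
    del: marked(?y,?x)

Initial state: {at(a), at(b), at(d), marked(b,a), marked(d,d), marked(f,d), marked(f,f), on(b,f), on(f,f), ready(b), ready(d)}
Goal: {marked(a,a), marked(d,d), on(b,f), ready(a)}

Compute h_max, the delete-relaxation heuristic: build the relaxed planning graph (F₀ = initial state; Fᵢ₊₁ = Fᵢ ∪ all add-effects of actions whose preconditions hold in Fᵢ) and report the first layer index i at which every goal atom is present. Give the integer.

3

F0 = init (11 atoms)
F1 = F0 ∪ {at(f), linked(f), marked(a,b), marked(b,b), marked(d,b), marked(d,f), on(d,a), on(d,b), on(d,d), on(d,f), on(f,a), on(f,b), on(f,d), ready(f)}  (25 atoms)
F2 = F1 ∪ {linked(d), marked(b,d), marked(b,f), marked(f,b), on(a,f), on(b,a), on(b,b), on(b,d), ready(a)}  (34 atoms)
F3 = F2 ∪ {linked(b), marked(a,a), marked(d,a), marked(f,a), on(a,d)}  (39 atoms)
goal ⊆ F3  ⇒  h_max = 3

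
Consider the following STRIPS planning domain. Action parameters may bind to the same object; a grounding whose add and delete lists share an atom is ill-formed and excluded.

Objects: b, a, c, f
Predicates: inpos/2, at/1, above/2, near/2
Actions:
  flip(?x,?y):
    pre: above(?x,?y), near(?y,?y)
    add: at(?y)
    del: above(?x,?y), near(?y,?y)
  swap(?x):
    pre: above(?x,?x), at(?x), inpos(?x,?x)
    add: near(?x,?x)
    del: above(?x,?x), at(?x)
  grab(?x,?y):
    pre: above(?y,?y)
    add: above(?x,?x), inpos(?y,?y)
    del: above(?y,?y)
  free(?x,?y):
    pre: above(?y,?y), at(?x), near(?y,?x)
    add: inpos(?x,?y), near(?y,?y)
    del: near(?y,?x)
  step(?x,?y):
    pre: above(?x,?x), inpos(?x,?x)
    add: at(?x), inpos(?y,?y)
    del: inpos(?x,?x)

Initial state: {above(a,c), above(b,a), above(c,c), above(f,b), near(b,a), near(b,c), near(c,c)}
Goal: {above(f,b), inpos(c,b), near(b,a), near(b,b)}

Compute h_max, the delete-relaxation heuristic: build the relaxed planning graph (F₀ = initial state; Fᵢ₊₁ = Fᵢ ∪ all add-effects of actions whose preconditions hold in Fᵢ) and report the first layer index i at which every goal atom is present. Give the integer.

F0 = init (7 atoms)
F1 = F0 ∪ {above(a,a), above(b,b), above(f,f), at(c), inpos(c,c)}  (12 atoms)
F2 = F1 ∪ {inpos(a,a), inpos(b,b), inpos(c,b), inpos(f,f), near(b,b)}  (17 atoms)
goal ⊆ F2  ⇒  h_max = 2

2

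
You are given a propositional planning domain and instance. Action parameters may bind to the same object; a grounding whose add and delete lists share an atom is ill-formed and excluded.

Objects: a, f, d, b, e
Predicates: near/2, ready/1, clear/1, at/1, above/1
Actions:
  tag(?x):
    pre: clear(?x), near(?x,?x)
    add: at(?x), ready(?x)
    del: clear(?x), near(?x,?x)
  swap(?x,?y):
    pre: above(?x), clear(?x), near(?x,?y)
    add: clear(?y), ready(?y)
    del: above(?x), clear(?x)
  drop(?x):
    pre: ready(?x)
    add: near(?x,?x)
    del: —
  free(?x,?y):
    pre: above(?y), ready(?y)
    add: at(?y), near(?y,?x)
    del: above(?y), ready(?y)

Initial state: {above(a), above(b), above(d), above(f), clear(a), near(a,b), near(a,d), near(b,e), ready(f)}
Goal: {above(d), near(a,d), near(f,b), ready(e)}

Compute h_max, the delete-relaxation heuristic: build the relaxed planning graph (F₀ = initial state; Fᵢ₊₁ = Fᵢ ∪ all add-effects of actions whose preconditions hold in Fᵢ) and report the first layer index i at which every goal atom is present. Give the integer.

2

F0 = init (9 atoms)
F1 = F0 ∪ {at(f), clear(b), clear(d), near(f,a), near(f,b), near(f,d), near(f,e), near(f,f), ready(b), ready(d)}  (19 atoms)
F2 = F1 ∪ {at(b), at(d), clear(e), near(b,a), near(b,b), near(b,d), near(b,f), near(d,a), near(d,b), near(d,d), near(d,e), near(d,f), ready(e)}  (32 atoms)
goal ⊆ F2  ⇒  h_max = 2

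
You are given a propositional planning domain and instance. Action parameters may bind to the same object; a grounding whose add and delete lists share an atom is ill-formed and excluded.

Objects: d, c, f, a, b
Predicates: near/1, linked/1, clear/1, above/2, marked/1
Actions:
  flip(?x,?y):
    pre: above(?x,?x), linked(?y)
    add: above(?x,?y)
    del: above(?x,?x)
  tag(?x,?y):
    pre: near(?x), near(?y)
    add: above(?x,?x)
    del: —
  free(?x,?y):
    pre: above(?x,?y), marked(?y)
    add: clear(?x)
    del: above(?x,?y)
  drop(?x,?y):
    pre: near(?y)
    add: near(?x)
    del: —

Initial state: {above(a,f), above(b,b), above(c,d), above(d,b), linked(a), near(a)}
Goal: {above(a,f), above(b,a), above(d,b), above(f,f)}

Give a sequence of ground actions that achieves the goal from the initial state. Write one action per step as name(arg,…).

flip(b,a); drop(f,a); tag(f,f)

1. flip(b,a)  →  {above(a,f), above(b,a), above(c,d), above(d,b), linked(a), near(a)}
2. drop(f,a)  →  {above(a,f), above(b,a), above(c,d), above(d,b), linked(a), near(a), near(f)}
3. tag(f,f)  →  {above(a,f), above(b,a), above(c,d), above(d,b), above(f,f), linked(a), near(a), near(f)}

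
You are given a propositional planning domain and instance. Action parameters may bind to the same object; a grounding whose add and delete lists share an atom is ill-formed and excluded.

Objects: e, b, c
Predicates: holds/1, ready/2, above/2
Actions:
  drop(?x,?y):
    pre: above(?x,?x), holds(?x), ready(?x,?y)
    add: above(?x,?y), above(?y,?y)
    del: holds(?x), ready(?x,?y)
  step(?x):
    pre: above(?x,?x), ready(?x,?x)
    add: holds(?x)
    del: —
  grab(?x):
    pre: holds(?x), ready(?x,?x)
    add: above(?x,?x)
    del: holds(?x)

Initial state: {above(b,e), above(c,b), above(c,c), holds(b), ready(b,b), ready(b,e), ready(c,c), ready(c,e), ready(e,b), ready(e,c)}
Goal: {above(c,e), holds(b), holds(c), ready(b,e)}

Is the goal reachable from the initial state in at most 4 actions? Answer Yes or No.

1. step(c)  →  {above(b,e), above(c,b), above(c,c), holds(b), holds(c), ready(b,b), ready(b,e), ready(c,c), ready(c,e), ready(e,b), ready(e,c)}
2. drop(c,e)  →  {above(b,e), above(c,b), above(c,c), above(c,e), above(e,e), holds(b), ready(b,b), ready(b,e), ready(c,c), ready(e,b), ready(e,c)}
3. step(c)  →  {above(b,e), above(c,b), above(c,c), above(c,e), above(e,e), holds(b), holds(c), ready(b,b), ready(b,e), ready(c,c), ready(e,b), ready(e,c)}
optimal plan length = 3; 3 ≤ 4

Yes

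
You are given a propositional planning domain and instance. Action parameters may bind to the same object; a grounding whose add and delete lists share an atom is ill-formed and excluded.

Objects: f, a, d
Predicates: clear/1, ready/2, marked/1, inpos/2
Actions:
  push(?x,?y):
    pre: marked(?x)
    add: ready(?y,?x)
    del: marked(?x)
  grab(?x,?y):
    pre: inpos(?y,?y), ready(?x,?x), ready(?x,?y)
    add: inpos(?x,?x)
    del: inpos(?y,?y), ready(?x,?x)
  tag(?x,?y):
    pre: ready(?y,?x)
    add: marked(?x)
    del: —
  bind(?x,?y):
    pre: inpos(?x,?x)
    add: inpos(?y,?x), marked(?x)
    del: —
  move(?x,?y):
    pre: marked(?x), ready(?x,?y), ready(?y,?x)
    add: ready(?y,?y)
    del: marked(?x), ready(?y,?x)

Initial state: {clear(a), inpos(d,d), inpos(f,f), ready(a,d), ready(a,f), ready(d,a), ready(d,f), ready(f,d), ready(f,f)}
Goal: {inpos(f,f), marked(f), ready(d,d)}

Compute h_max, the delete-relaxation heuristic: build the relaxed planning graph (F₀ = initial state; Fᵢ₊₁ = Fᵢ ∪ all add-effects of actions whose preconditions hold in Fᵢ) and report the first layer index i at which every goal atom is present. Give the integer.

2

F0 = init (9 atoms)
F1 = F0 ∪ {inpos(a,d), inpos(a,f), inpos(d,f), inpos(f,d), marked(a), marked(d), marked(f)}  (16 atoms)
F2 = F1 ∪ {ready(a,a), ready(d,d), ready(f,a)}  (19 atoms)
goal ⊆ F2  ⇒  h_max = 2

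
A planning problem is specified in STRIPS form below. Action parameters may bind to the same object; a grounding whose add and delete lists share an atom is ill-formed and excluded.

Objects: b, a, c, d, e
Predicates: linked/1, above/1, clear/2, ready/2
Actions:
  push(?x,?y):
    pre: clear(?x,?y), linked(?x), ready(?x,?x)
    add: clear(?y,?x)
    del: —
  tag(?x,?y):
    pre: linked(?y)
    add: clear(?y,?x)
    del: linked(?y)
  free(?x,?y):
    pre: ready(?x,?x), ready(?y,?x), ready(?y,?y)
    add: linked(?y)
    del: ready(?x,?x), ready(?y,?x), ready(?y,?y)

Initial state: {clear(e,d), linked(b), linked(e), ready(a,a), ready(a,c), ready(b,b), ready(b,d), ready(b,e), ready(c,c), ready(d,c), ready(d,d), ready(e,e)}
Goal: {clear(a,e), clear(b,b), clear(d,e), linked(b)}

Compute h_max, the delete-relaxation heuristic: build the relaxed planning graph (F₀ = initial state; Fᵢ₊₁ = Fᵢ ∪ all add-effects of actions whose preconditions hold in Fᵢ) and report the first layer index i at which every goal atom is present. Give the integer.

2

F0 = init (12 atoms)
F1 = F0 ∪ {clear(b,a), clear(b,b), clear(b,c), clear(b,d), clear(b,e), clear(d,e), clear(e,a), clear(e,b), clear(e,c), clear(e,e), linked(a), linked(c), linked(d)}  (25 atoms)
F2 = F1 ∪ {clear(a,a), clear(a,b), clear(a,c), clear(a,d), clear(a,e), clear(c,a), clear(c,b), clear(c,c), clear(c,d), clear(c,e), clear(d,a), clear(d,b), clear(d,c), clear(d,d)}  (39 atoms)
goal ⊆ F2  ⇒  h_max = 2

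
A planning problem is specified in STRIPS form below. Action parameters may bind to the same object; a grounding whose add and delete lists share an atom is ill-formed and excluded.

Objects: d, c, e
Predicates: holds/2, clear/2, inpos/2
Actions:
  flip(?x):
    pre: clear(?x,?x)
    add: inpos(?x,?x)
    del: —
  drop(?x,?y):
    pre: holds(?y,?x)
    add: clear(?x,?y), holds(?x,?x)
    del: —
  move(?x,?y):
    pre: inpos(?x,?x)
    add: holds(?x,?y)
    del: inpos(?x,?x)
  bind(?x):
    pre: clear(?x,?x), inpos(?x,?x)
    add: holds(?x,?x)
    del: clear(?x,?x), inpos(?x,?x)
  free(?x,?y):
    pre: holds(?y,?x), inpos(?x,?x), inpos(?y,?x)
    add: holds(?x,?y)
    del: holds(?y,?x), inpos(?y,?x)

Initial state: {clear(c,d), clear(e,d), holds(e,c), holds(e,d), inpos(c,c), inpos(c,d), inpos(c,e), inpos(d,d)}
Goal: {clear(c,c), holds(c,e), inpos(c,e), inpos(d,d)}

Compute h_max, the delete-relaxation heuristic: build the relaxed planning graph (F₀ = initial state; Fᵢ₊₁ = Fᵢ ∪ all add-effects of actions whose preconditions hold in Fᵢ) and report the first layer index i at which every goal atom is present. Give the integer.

F0 = init (8 atoms)
F1 = F0 ∪ {clear(c,e), clear(d,e), holds(c,c), holds(c,d), holds(c,e), holds(d,c), holds(d,d), holds(d,e)}  (16 atoms)
F2 = F1 ∪ {clear(c,c), clear(d,c), clear(d,d), clear(e,c), holds(e,e)}  (21 atoms)
goal ⊆ F2  ⇒  h_max = 2

2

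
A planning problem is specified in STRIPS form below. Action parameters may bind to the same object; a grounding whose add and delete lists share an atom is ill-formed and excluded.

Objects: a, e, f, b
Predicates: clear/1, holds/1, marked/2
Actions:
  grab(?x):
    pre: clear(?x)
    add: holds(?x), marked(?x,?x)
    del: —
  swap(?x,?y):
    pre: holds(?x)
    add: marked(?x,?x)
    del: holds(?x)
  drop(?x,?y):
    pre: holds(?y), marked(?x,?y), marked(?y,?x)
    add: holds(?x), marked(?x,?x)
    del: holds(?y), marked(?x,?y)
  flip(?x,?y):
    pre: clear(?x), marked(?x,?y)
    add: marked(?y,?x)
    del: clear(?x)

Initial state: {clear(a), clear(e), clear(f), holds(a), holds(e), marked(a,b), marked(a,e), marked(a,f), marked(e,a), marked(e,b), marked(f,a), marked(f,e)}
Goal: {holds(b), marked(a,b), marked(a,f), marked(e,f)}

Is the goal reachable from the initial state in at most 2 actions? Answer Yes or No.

No

1. flip(a,b)  →  {clear(e), clear(f), holds(a), holds(e), marked(a,b), marked(a,e), marked(a,f), marked(b,a), marked(e,a), marked(e,b), marked(f,a), marked(f,e)}
2. drop(b,a)  →  {clear(e), clear(f), holds(b), holds(e), marked(a,b), marked(a,e), marked(a,f), marked(b,b), marked(e,a), marked(e,b), marked(f,a), marked(f,e)}
3. flip(f,e)  →  {clear(e), holds(b), holds(e), marked(a,b), marked(a,e), marked(a,f), marked(b,b), marked(e,a), marked(e,b), marked(e,f), marked(f,a), marked(f,e)}
optimal plan length = 3; 3 > 2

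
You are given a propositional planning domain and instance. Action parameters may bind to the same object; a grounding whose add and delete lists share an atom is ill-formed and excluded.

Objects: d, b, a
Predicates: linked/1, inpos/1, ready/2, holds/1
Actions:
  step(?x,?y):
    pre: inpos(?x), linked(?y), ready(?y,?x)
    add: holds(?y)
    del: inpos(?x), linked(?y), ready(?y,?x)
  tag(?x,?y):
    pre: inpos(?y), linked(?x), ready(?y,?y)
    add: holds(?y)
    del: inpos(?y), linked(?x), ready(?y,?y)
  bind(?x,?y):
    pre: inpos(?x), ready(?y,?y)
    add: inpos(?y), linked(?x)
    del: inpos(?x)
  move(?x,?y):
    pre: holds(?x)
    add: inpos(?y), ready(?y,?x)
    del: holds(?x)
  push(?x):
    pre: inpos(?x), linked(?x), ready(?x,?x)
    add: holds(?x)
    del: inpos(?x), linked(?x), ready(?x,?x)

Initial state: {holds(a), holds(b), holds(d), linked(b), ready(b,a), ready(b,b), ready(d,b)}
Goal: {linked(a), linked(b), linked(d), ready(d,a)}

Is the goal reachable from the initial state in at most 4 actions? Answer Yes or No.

1. move(d,a)  →  {holds(a), holds(b), inpos(a), linked(b), ready(a,d), ready(b,a), ready(b,b), ready(d,b)}
2. bind(a,b)  →  {holds(a), holds(b), inpos(b), linked(a), linked(b), ready(a,d), ready(b,a), ready(b,b), ready(d,b)}
3. move(a,d)  →  {holds(b), inpos(b), inpos(d), linked(a), linked(b), ready(a,d), ready(b,a), ready(b,b), ready(d,a), ready(d,b)}
4. bind(d,b)  →  {holds(b), inpos(b), linked(a), linked(b), linked(d), ready(a,d), ready(b,a), ready(b,b), ready(d,a), ready(d,b)}
optimal plan length = 4; 4 ≤ 4

Yes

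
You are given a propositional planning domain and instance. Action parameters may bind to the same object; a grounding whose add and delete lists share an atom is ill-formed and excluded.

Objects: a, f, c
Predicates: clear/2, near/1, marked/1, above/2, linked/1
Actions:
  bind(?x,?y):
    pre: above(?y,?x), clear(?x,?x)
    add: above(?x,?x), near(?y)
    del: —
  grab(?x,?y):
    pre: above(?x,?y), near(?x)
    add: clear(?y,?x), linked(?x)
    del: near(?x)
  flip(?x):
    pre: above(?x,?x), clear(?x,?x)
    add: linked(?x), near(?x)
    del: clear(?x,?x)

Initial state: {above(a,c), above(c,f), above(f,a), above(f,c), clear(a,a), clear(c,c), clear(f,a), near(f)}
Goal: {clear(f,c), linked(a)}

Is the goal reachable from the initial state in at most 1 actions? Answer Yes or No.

1. bind(c,a)  →  {above(a,c), above(c,c), above(c,f), above(f,a), above(f,c), clear(a,a), clear(c,c), clear(f,a), near(a), near(f)}
2. bind(c,c)  →  {above(a,c), above(c,c), above(c,f), above(f,a), above(f,c), clear(a,a), clear(c,c), clear(f,a), near(a), near(c), near(f)}
3. grab(a,c)  →  {above(a,c), above(c,c), above(c,f), above(f,a), above(f,c), clear(a,a), clear(c,a), clear(c,c), clear(f,a), linked(a), near(c), near(f)}
4. grab(c,f)  →  {above(a,c), above(c,c), above(c,f), above(f,a), above(f,c), clear(a,a), clear(c,a), clear(c,c), clear(f,a), clear(f,c), linked(a), linked(c), near(f)}
optimal plan length = 4; 4 > 1

No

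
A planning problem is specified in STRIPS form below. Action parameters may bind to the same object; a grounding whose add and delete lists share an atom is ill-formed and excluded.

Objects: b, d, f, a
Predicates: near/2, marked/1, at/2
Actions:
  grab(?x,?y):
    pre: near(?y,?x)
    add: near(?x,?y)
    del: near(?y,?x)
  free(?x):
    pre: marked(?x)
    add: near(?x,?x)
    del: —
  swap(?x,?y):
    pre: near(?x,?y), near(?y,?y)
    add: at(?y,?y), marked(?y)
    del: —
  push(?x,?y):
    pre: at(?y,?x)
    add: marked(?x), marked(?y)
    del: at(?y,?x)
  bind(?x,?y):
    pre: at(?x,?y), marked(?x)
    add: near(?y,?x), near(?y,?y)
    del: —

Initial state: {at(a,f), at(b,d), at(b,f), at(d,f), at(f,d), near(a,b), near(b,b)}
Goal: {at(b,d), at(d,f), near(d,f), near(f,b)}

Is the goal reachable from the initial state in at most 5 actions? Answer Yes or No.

1. swap(b,b)  →  {at(a,f), at(b,b), at(b,d), at(b,f), at(d,f), at(f,d), marked(b), near(a,b), near(b,b)}
2. push(f,a)  →  {at(b,b), at(b,d), at(b,f), at(d,f), at(f,d), marked(a), marked(b), marked(f), near(a,b), near(b,b)}
3. bind(b,f)  →  {at(b,b), at(b,d), at(b,f), at(d,f), at(f,d), marked(a), marked(b), marked(f), near(a,b), near(b,b), near(f,b), near(f,f)}
4. bind(f,d)  →  {at(b,b), at(b,d), at(b,f), at(d,f), at(f,d), marked(a), marked(b), marked(f), near(a,b), near(b,b), near(d,d), near(d,f), near(f,b), near(f,f)}
optimal plan length = 4; 4 ≤ 5

Yes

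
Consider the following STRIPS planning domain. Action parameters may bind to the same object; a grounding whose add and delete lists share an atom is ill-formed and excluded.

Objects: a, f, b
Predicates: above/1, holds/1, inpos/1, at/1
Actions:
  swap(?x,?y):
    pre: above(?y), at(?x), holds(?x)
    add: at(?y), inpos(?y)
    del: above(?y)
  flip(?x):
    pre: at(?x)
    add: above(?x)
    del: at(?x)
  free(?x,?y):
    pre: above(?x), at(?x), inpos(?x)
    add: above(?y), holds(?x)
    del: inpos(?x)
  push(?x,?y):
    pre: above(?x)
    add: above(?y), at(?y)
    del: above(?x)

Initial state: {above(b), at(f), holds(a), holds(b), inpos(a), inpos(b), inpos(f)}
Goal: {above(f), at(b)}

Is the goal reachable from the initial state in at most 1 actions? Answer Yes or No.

1. flip(f)  →  {above(b), above(f), holds(a), holds(b), inpos(a), inpos(b), inpos(f)}
2. push(f,b)  →  {above(b), at(b), holds(a), holds(b), inpos(a), inpos(b), inpos(f)}
3. free(b,f)  →  {above(b), above(f), at(b), holds(a), holds(b), inpos(a), inpos(f)}
optimal plan length = 3; 3 > 1

No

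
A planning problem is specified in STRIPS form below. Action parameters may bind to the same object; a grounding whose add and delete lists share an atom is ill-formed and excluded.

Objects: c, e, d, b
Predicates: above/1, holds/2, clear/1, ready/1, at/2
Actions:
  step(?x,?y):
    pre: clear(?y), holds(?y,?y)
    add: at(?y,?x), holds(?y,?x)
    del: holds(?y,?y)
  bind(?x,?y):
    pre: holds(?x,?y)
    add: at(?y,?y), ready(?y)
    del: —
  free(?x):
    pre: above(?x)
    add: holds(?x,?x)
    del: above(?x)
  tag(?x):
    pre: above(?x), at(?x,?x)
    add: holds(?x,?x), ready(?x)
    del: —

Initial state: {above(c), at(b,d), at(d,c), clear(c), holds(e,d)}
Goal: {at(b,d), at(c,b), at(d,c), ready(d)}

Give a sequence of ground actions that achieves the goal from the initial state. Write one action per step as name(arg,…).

1. bind(e,d)  →  {above(c), at(b,d), at(d,c), at(d,d), clear(c), holds(e,d), ready(d)}
2. free(c)  →  {at(b,d), at(d,c), at(d,d), clear(c), holds(c,c), holds(e,d), ready(d)}
3. step(b,c)  →  {at(b,d), at(c,b), at(d,c), at(d,d), clear(c), holds(c,b), holds(e,d), ready(d)}

bind(e,d); free(c); step(b,c)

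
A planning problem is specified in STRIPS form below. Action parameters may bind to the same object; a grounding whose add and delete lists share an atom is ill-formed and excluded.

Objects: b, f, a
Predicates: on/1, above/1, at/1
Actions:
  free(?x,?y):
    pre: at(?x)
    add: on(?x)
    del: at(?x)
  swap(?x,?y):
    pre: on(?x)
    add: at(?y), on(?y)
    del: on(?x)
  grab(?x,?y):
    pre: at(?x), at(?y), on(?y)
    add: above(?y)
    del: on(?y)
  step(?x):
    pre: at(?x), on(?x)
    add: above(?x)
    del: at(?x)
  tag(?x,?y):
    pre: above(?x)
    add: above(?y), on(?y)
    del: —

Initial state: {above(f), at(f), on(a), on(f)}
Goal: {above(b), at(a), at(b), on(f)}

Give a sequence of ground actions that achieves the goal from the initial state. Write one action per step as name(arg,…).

swap(a,b); swap(b,a); tag(f,b)

1. swap(a,b)  →  {above(f), at(b), at(f), on(b), on(f)}
2. swap(b,a)  →  {above(f), at(a), at(b), at(f), on(a), on(f)}
3. tag(f,b)  →  {above(b), above(f), at(a), at(b), at(f), on(a), on(b), on(f)}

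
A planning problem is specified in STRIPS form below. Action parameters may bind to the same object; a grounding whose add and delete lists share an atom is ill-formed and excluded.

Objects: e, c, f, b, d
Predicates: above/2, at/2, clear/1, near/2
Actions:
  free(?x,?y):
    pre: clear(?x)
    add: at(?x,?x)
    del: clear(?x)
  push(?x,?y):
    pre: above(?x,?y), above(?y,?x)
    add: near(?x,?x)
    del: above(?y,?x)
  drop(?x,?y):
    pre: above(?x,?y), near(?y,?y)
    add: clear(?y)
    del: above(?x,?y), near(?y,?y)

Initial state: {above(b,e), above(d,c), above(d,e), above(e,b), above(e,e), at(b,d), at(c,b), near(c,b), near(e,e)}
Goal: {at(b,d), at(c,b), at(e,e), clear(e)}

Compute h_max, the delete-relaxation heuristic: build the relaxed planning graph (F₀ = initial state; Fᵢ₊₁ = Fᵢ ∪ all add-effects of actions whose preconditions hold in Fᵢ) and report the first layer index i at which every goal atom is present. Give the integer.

F0 = init (9 atoms)
F1 = F0 ∪ {clear(e), near(b,b)}  (11 atoms)
F2 = F1 ∪ {at(e,e), clear(b)}  (13 atoms)
goal ⊆ F2  ⇒  h_max = 2

2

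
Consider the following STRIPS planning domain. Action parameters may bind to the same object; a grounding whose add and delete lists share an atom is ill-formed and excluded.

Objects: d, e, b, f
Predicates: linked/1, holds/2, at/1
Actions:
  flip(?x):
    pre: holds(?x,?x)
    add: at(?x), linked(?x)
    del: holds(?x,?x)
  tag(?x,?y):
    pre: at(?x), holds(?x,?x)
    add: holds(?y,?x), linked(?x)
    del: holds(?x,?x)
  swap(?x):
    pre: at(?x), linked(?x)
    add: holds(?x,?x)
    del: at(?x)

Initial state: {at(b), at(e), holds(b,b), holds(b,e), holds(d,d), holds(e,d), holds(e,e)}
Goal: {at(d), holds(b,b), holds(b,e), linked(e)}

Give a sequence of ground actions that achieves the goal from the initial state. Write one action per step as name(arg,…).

1. flip(d)  →  {at(b), at(d), at(e), holds(b,b), holds(b,e), holds(e,d), holds(e,e), linked(d)}
2. flip(e)  →  {at(b), at(d), at(e), holds(b,b), holds(b,e), holds(e,d), linked(d), linked(e)}

flip(d); flip(e)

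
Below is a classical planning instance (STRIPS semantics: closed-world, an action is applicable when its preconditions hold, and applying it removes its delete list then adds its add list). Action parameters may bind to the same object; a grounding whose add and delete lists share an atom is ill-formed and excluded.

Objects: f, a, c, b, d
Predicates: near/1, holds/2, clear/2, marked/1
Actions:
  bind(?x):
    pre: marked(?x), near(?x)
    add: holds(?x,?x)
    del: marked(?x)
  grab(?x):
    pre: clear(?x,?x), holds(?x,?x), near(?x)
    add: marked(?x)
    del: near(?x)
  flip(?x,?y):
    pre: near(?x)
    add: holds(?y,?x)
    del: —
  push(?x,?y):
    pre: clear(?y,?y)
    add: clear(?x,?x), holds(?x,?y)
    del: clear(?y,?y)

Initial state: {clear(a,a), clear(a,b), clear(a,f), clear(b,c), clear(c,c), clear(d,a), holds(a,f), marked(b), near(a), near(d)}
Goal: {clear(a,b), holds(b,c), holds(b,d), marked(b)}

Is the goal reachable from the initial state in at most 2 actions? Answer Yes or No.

Yes

1. flip(d,b)  →  {clear(a,a), clear(a,b), clear(a,f), clear(b,c), clear(c,c), clear(d,a), holds(a,f), holds(b,d), marked(b), near(a), near(d)}
2. push(b,c)  →  {clear(a,a), clear(a,b), clear(a,f), clear(b,b), clear(b,c), clear(d,a), holds(a,f), holds(b,c), holds(b,d), marked(b), near(a), near(d)}
optimal plan length = 2; 2 ≤ 2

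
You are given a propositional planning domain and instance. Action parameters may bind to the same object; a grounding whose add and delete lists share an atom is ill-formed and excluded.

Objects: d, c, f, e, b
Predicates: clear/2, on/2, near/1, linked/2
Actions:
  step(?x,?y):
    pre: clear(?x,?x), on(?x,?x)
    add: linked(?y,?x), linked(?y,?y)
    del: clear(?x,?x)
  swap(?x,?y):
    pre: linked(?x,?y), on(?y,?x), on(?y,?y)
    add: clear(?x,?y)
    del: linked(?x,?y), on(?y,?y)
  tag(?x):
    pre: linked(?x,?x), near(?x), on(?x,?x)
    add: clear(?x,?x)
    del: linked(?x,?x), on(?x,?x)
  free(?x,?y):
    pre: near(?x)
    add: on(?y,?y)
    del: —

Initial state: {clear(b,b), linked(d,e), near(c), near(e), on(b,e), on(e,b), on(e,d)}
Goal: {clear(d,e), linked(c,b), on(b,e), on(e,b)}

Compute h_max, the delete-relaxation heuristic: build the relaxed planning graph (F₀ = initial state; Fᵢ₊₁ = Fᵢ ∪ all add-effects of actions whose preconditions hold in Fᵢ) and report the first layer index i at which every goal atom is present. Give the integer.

F0 = init (7 atoms)
F1 = F0 ∪ {on(b,b), on(c,c), on(d,d), on(e,e), on(f,f)}  (12 atoms)
F2 = F1 ∪ {clear(d,e), linked(b,b), linked(c,b), linked(c,c), linked(d,b), linked(d,d), linked(e,b), linked(e,e), linked(f,b), linked(f,f)}  (22 atoms)
goal ⊆ F2  ⇒  h_max = 2

2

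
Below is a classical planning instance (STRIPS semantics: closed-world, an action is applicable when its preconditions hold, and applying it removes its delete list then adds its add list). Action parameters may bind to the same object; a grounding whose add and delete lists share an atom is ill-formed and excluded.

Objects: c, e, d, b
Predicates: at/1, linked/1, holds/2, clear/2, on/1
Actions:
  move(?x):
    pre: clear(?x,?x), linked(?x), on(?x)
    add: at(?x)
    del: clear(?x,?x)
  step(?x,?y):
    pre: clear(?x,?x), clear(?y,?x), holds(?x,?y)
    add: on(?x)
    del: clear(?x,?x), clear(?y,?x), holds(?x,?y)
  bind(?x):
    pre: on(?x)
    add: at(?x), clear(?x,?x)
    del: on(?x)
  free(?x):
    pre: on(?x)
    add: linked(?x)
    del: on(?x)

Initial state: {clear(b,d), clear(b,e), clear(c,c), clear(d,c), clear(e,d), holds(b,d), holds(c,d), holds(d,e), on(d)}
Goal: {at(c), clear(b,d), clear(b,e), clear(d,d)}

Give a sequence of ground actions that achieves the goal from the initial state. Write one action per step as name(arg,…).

step(c,d); bind(c); bind(d)

1. step(c,d)  →  {clear(b,d), clear(b,e), clear(e,d), holds(b,d), holds(d,e), on(c), on(d)}
2. bind(c)  →  {at(c), clear(b,d), clear(b,e), clear(c,c), clear(e,d), holds(b,d), holds(d,e), on(d)}
3. bind(d)  →  {at(c), at(d), clear(b,d), clear(b,e), clear(c,c), clear(d,d), clear(e,d), holds(b,d), holds(d,e)}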